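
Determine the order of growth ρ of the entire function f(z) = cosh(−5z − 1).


cosh(w) is a linear combination of e^{iw} and e^{−iw} (or e^w, e^{−w} in the hyperbolic case), so |cosh(w)| ≤ e^{|w|}. With w = −5z − 1, |w| ≤ 5|z| + 1 = 5r + 1 on |z| = r, giving M(r) ≤ e^{5r + 1}, so ρ ≤ 1. On a suitable ray (z = it for sin/cos; z = t for sinh/cosh, t real → ∞), |cosh(−5z − 1)| grows like e^{5|t|}/2, so ρ ≥ 1. Hence ρ = 1.
Therefore ρ = 1.

Order ρ = 1.


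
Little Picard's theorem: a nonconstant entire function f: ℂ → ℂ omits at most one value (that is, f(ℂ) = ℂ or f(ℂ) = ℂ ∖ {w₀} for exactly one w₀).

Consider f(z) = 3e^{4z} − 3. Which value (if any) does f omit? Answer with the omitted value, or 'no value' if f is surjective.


Little Picard bounds the complement of f(ℂ) to at most one point.
e^{4z} is never zero on ℂ, so 3·e^{4z} takes every value in ℂ ∖ {0}. Adding -3 shifts the range to ℂ ∖ {-3}. Thus f omits exactly the value -3.

Omitted value: -3.


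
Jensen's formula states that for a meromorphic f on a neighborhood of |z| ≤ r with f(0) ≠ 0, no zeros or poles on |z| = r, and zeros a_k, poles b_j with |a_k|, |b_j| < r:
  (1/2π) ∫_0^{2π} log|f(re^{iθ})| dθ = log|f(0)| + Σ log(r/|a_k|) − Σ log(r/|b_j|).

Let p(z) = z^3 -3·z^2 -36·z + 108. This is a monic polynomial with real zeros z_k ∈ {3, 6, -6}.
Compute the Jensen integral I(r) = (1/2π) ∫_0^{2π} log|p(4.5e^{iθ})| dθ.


Zeros: -6, 3, 6; r = 4.5.
Inside |z| < r: 3. Outside (|z| ≥ r): -6, 6.
p(0) = 108, so log|p(0)| = log(108) = 4.6821.
Apply Jensen: I(r) = log|p(0)| + Σ_k log(r/|z_k|), summed over zeros inside |z| < r.
  log(r/|z_k|) for z_k = 3: log(4.5/3) = 0.4055
  Outside zeros (-6, 6) contribute nothing to the Jensen sum.
Sum over inside zeros: 0.4055.
I(r) = log|p(0)| + (inside sum) = 4.6821 + 0.4055 = 5.0876.
Note: since some zeros are outside |z| ≤ r, the simplified n·log(r) form does NOT apply — only the inside zeros contribute.

I(r) ≈ 5.0876.


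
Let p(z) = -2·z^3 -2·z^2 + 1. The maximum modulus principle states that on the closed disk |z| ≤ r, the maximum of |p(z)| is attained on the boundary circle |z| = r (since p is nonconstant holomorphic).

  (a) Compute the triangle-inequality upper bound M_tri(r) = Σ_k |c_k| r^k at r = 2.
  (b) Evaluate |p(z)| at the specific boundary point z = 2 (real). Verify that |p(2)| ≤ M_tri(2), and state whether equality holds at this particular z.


Coefficients: c_0 = 1, c_1 = 0, c_2 = -2, c_3 = -2. Radius r = 2.
Part (a). Triangle bound: M_tri(r) = Σ_k |c_k| r^k
  = |1|·2^0 + |0|·2^1 + |-2|·2^2 + |-2|·2^3
  = 1 + 0 + 8 + 16 = 25.
This bounds M(r) := max_{|z|=r} |p(z)| from above; equality holds iff all terms c_k z^k can be made to align in phase at a single z on |z|=r.
Part (b). At z = 2 (real, on the circle |z| = r):
  p(2) = (1)·2^0 + (0)·2^1 + (-2)·2^2 + (-2)·2^3 = -23.
  |p(2)| = 23.
Check: |p(2)| = 23 ≤ 25 = M_tri(2). ✓ Equality does not hold at z = 2 (the coefficients have mixed signs, so the terms do not all align in phase there).

M_tri(2) = 25; |p(2)| = 23; equality at z=2: no.


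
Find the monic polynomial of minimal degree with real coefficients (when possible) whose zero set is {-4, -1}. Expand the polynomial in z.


The polynomial is p(z) = ∏_{α ∈ S} (z − α), where S = {-4, -1}.
Expanding the product yields: p(z) = z^2 + 5·z + 4.
The resulting polynomial has degree 2 and real coefficients as required.

p(z) = z^2 + 5·z + 4.


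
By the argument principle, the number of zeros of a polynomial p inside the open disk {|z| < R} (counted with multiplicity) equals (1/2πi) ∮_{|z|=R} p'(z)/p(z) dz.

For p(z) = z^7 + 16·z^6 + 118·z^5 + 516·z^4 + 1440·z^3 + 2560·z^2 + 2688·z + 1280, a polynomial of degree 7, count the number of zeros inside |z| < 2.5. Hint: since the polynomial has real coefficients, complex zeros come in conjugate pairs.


The zeros of p are: (-2 + 2i), (-2 - 2i), -2, (-2 + 2i), (-2 - 2i), (-3 + 1i), (-3 - 1i).
Their magnitudes are: 2.828, 2.828, 2, 2.828, 2.828, 3.162, 3.162.
Zeros with |z| < R = 2.5: -2.
Count = 1.
By the argument principle, (1/2πi) ∮_{|z|=R} p'(z)/p(z) dz equals exactly this count.

Number of zeros inside |z| < 2.5: 1.


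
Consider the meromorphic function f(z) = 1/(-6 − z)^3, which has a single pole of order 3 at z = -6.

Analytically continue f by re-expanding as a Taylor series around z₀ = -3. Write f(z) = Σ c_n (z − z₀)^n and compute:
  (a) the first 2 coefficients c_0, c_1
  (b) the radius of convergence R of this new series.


Let w = z − z₀, so z = z₀ + w.
Then -6 − z = -6 − (z₀ + w) = (-6 − z₀) − w = -3 − w.
f(z) = 1/(-3 − w)^3 = (1/(-3)^3) · (1 − w/(-3))^{−3}.
By the binomial series (1−u)^{−3} = Σ_{n≥0} C(n+2, 2) u^n for |u|<1, with u = w/(-3):
  c_n = C(n+2, 2) / (-3)^(n+3).
  c_0 = 1/(-3)^3 = -1/27.
  c_1 = 3/(-3)^4 = 1/27.
The series is valid for |w/d| < 1, i.e. |z − z₀| < |d|.
Radius of convergence: R = |-6 − z₀| = |-3| = 3 (distance from z₀ to the singularity z = -6).

c_0 = -1/27, c_1 = 1/27; R = 3.


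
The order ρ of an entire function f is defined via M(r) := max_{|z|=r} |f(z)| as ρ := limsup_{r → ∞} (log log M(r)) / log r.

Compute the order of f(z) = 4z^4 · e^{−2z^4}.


M(r) = max_{|z|=r} |4|·|z|^4·|e^{−2z^4}| = 4·r^4 · e^{2r^4} (the factors attain their maxima compatibly on |z|=r). Then log M(r) = log 4 + 4·log r + 2r^4, dominated by the last term, so log log M(r) ~ 4·log r. The polynomial factor 4z^4 contributes only a log r term and does not affect the order. ρ = 4.
Therefore ρ = 4.

Order ρ = 4.


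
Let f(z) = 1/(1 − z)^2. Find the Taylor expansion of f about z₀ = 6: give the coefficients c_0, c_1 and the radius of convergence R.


Let w = z − z₀, so z = z₀ + w.
Then 1 − z = 1 − (z₀ + w) = (1 − z₀) − w = -5 − w.
f(z) = 1/(-5 − w)^2 = (1/(-5)^2) · (1 − w/(-5))^{−2}.
By the binomial series (1−u)^{−2} = Σ_{n≥0} C(n+1, 1) u^n for |u|<1, with u = w/(-5):
  c_n = C(n+1, 1) / (-5)^(n+2).
  c_0 = 1/(-5)^2 = 1/25.
  c_1 = 2/(-5)^3 = -2/125.
The series is valid for |w/d| < 1, i.e. |z − z₀| < |d|.
Radius of convergence: R = |1 − z₀| = |-5| = 5 (distance from z₀ to the singularity z = 1).

c_0 = 1/25, c_1 = -2/125; R = 5.


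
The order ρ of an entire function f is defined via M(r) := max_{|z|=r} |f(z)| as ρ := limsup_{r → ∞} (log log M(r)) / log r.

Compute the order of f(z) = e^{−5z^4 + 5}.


|e^{−5z^4 + 5}| = e^{Re(-5·z^4) + 5} ≤ e^{5|z|^4 + 5} = e^{5r^4 + 5} on |z| = r, so ρ ≤ 4. Choosing z on |z|=r so that -5·z^4 is real positive (always possible by picking arg z appropriately) gives |f(z)| = e^{5r^4 + 5}, matching the bound. The additive constant 5 does not affect log log M(r) ~ 4·log r. Hence ρ = 4.
Therefore ρ = 4.

Order ρ = 4.


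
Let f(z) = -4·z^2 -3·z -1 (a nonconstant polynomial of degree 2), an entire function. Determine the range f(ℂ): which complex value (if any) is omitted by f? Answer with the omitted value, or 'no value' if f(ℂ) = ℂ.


Little Picard bounds the complement of f(ℂ) to at most one point.
For every w ∈ ℂ, the equation p(z) − w = 0 is a nonconstant polynomial in z and hence has at least one root by the fundamental theorem of algebra. So p is surjective onto ℂ, omitting no value.

Omitted value: no value.


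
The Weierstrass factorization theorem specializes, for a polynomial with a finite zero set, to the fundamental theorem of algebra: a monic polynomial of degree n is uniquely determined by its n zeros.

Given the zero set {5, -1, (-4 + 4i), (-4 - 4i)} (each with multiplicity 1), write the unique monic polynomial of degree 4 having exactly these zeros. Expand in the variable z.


The polynomial is p(z) = ∏_{α ∈ S} (z − α), where S = {5, -1, (-4 + 4i), (-4 - 4i)}.
Expanding the product yields: p(z) = z^4 + 4·z^3 -5·z^2 -168·z -160.
Note conjugate pairs combine to real quadratics: (z − (-4+4i))(z − (-4−4i)) = z² + 8z + 32.
The resulting polynomial has degree 4 and real coefficients as required.

p(z) = z^4 + 4·z^3 -5·z^2 -168·z -160.


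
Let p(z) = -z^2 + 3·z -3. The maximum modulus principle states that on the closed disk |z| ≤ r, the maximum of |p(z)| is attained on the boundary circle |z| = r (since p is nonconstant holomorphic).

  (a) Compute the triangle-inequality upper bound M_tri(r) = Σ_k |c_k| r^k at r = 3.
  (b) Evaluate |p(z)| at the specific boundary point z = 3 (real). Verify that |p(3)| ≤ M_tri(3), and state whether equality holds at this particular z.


Coefficients: c_0 = -3, c_1 = 3, c_2 = -1. Radius r = 3.
Part (a). Triangle bound: M_tri(r) = Σ_k |c_k| r^k
  = |-3|·3^0 + |3|·3^1 + |-1|·3^2
  = 3 + 9 + 9 = 21.
This bounds M(r) := max_{|z|=r} |p(z)| from above; equality holds iff all terms c_k z^k can be made to align in phase at a single z on |z|=r.
Part (b). At z = 3 (real, on the circle |z| = r):
  p(3) = (-3)·3^0 + (3)·3^1 + (-1)·3^2 = -3.
  |p(3)| = 3.
Check: |p(3)| = 3 ≤ 21 = M_tri(3). ✓ Equality does not hold at z = 3 (the coefficients have mixed signs, so the terms do not all align in phase there).

M_tri(3) = 21; |p(3)| = 3; equality at z=3: no.


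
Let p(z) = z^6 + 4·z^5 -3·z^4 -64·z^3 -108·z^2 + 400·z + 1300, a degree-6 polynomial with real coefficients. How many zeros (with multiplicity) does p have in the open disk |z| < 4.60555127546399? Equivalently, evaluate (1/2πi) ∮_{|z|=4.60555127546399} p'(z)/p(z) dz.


The zeros of p are: (3 + 1i), (3 - 1i), (-2 + 3i), (-2 - 3i), (-3 + 1i), (-3 - 1i).
Their magnitudes are: 3.162, 3.162, 3.606, 3.606, 3.162, 3.162.
Zeros with |z| < R = 4.60555127546399: (3 + 1i), (3 - 1i), (-2 + 3i), (-2 - 3i), (-3 + 1i), (-3 - 1i).
Count = 6.
By the argument principle, (1/2πi) ∮_{|z|=R} p'(z)/p(z) dz equals exactly this count.

Number of zeros inside |z| < 4.60555127546399: 6.


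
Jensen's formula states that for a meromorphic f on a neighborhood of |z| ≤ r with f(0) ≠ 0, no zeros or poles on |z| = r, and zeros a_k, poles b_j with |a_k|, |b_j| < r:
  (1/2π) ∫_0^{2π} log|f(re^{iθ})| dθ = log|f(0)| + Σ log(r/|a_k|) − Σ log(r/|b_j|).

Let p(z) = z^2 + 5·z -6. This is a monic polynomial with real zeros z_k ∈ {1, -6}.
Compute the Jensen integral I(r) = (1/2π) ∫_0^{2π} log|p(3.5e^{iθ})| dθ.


Zeros: -6, 1; r = 3.5.
Inside |z| < r: 1. Outside (|z| ≥ r): -6.
p(0) = -6, so log|p(0)| = log(6) = 1.7918.
Apply Jensen: I(r) = log|p(0)| + Σ_k log(r/|z_k|), summed over zeros inside |z| < r.
  log(r/|z_k|) for z_k = 1: log(3.5/1) = 1.2528
  Outside zeros (-6) contribute nothing to the Jensen sum.
Sum over inside zeros: 1.2528.
I(r) = log|p(0)| + (inside sum) = 1.7918 + 1.2528 = 3.0445.
Note: since some zeros are outside |z| ≤ r, the simplified n·log(r) form does NOT apply — only the inside zeros contribute.

I(r) ≈ 3.0445.


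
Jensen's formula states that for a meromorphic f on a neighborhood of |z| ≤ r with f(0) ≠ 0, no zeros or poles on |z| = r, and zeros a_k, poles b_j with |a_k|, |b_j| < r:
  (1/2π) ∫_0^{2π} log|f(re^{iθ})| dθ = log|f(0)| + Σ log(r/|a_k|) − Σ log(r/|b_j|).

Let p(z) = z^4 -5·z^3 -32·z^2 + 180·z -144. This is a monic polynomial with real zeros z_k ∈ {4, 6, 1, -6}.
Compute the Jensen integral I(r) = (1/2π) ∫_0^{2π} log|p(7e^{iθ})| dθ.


Zeros: -6, 1, 4, 6; r = 7.
Inside |z| < r: -6, 1, 4, 6. Outside (|z| ≥ r): ∅.
p(0) = -144, so log|p(0)| = log(144) = 4.9698.
Apply Jensen: I(r) = log|p(0)| + Σ_k log(r/|z_k|), summed over zeros inside |z| < r.
  log(r/|z_k|) for z_k = 4: log(7/4) = 0.5596
  log(r/|z_k|) for z_k = 6: log(7/6) = 0.1542
  log(r/|z_k|) for z_k = 1: log(7/1) = 1.9459
  log(r/|z_k|) for z_k = -6: log(7/6) = 0.1542
Sum over inside zeros: 2.8138.
I(r) = log|p(0)| + (inside sum) = 4.9698 + 2.8138 = 7.7836.
Closed form (all zeros inside, monic): I(r) = n·log(r) = 4·log(7) = 7.7836. ✓

I(r) ≈ 7.7836.


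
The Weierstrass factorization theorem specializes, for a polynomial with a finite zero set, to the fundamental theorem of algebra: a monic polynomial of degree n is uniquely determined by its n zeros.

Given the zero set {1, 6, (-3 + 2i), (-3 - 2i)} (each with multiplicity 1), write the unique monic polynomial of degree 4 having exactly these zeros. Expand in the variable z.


The polynomial is p(z) = ∏_{α ∈ S} (z − α), where S = {1, 6, (-3 + 2i), (-3 - 2i)}.
Expanding the product yields: p(z) = z^4 -z^3 -23·z^2 -55·z + 78.
Note conjugate pairs combine to real quadratics: (z − (-3+2i))(z − (-3−2i)) = z² + 6z + 13.
The resulting polynomial has degree 4 and real coefficients as required.

p(z) = z^4 -z^3 -23·z^2 -55·z + 78.


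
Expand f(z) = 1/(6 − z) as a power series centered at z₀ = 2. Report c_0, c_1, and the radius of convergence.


Let w = z − z₀, so z = z₀ + w.
Then 6 − z = 6 − (z₀ + w) = (6 − z₀) − w = 4 − w.
f(z) = 1/(4 − w) = (1/(4)) · 1/(1 − w/(4)) = Σ_{n≥0} w^n / (4)^(n+1).
So c_n = 1/(4)^(n+1):
  c_0 = 1/(4)^1 = 1/4.
  c_1 = 1/(4)^2 = 1/16.
The series is valid for |w/d| < 1, i.e. |z − z₀| < |d|.
Radius of convergence: R = |6 − z₀| = |4| = 4 (distance from z₀ to the singularity z = 6).

c_0 = 1/4, c_1 = 1/16; R = 4.


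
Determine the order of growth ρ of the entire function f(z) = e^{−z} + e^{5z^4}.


Each summand is entire of order 1 and 4 respectively (as in the single-exponential case). The order of a sum is at most the max of the orders, so ρ ≤ 4. For the lower bound: on |z|=r choose arg z so that 5z^4 is real positive; then |e^{5z^4}| = e^{5r^4} while |e^{-1z}| ≤ e^{1r^1} = o(e^{5r^4}). So |f| ≥ e^{5r^4}(1 − o(1)) and ρ ≥ 4. Hence ρ = max(1, 4) = 4.
Therefore ρ = 4.

Order ρ = 4.


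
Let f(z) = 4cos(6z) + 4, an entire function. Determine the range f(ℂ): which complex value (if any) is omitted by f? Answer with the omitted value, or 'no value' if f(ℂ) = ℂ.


Little Picard bounds the complement of f(ℂ) to at most one point.
cos is entire and surjective onto ℂ: for every w ∈ ℂ, cos(ζ) = w has a solution ζ ∈ ℂ (e.g., via the complex inverse arccos). With ζ = 6z this gives z = ζ/(6). Then 4·cos(6z) takes every value in 4·ℂ = ℂ, and adding 4 is a bijection of ℂ. So f is surjective and omits no value. (Note: only on the real line is cos bounded by [−1, 1].)

Omitted value: no value.


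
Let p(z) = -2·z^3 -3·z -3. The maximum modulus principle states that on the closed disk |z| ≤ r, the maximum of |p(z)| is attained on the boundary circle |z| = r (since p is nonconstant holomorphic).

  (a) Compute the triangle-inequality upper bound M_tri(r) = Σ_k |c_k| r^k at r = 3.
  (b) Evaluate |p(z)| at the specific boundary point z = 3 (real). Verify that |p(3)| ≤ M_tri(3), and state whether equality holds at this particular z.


Coefficients: c_0 = -3, c_1 = -3, c_2 = 0, c_3 = -2. Radius r = 3.
Part (a). Triangle bound: M_tri(r) = Σ_k |c_k| r^k
  = |-3|·3^0 + |-3|·3^1 + |0|·3^2 + |-2|·3^3
  = 3 + 9 + 0 + 54 = 66.
This bounds M(r) := max_{|z|=r} |p(z)| from above; equality holds iff all terms c_k z^k can be made to align in phase at a single z on |z|=r.
Part (b). At z = 3 (real, on the circle |z| = r):
  p(3) = (-3)·3^0 + (-3)·3^1 + (0)·3^2 + (-2)·3^3 = -66.
  |p(3)| = 66.
Since all nonzero coefficients share the same sign, |p(3)| = 66 = M_tri(3); the triangle bound is attained at z = 3, so in fact M(r) = 66.

M_tri(3) = 66; |p(3)| = 66; equality at z=3: yes.


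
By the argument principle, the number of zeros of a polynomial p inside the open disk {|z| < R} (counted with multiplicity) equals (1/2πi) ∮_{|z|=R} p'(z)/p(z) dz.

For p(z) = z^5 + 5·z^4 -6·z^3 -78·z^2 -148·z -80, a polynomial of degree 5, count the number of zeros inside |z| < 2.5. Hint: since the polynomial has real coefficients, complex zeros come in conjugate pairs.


The zeros of p are: (-3 + 1i), (-3 - 1i), 4, -1, -2.
Their magnitudes are: 3.162, 3.162, 4, 1, 2.
Zeros with |z| < R = 2.5: -1, -2.
Count = 2.
By the argument principle, (1/2πi) ∮_{|z|=R} p'(z)/p(z) dz equals exactly this count.

Number of zeros inside |z| < 2.5: 2.


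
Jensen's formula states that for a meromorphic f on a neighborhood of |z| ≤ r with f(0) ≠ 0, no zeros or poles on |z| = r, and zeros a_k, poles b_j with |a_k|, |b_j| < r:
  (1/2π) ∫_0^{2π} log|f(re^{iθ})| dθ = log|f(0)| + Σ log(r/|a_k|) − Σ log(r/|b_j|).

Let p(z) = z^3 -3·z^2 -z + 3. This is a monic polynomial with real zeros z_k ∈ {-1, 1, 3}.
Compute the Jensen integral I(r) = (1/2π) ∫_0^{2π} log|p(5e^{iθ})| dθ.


Zeros: -1, 1, 3; r = 5.
Inside |z| < r: -1, 1, 3. Outside (|z| ≥ r): ∅.
p(0) = 3, so log|p(0)| = log(3) = 1.0986.
Apply Jensen: I(r) = log|p(0)| + Σ_k log(r/|z_k|), summed over zeros inside |z| < r.
  log(r/|z_k|) for z_k = -1: log(5/1) = 1.6094
  log(r/|z_k|) for z_k = 1: log(5/1) = 1.6094
  log(r/|z_k|) for z_k = 3: log(5/3) = 0.5108
Sum over inside zeros: 3.7297.
I(r) = log|p(0)| + (inside sum) = 1.0986 + 3.7297 = 4.8283.
Closed form (all zeros inside, monic): I(r) = n·log(r) = 3·log(5) = 4.8283. ✓

I(r) ≈ 4.8283.


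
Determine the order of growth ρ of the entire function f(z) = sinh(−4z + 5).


sinh(w) is a linear combination of e^{iw} and e^{−iw} (or e^w, e^{−w} in the hyperbolic case), so |sinh(w)| ≤ e^{|w|}. With w = −4z + 5, |w| ≤ 4|z| + 5 = 4r + 5 on |z| = r, giving M(r) ≤ e^{4r + 5}, so ρ ≤ 1. On a suitable ray (z = it for sin/cos; z = t for sinh/cosh, t real → ∞), |sinh(−4z + 5)| grows like e^{4|t|}/2, so ρ ≥ 1. Hence ρ = 1.
Therefore ρ = 1.

Order ρ = 1.


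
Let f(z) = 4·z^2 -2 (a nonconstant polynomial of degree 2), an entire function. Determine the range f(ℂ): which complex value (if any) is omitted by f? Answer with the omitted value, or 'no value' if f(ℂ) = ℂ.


Little Picard bounds the complement of f(ℂ) to at most one point.
For every w ∈ ℂ, the equation p(z) − w = 0 is a nonconstant polynomial in z and hence has at least one root by the fundamental theorem of algebra. So p is surjective onto ℂ, omitting no value.

Omitted value: no value.


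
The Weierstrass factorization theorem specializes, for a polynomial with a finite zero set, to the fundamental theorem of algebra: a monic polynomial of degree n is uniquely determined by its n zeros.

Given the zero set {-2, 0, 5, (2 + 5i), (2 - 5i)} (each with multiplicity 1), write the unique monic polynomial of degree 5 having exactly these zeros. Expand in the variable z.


The polynomial is p(z) = ∏_{α ∈ S} (z − α), where S = {-2, 0, 5, (2 + 5i), (2 - 5i)}.
Expanding the product yields: p(z) = z^5 -7·z^4 + 31·z^3 -47·z^2 -290·z.
Note conjugate pairs combine to real quadratics: (z − (2+5i))(z − (2−5i)) = z² − 4z + 29.
The resulting polynomial has degree 5 and real coefficients as required.

p(z) = z^5 -7·z^4 + 31·z^3 -47·z^2 -290·z.


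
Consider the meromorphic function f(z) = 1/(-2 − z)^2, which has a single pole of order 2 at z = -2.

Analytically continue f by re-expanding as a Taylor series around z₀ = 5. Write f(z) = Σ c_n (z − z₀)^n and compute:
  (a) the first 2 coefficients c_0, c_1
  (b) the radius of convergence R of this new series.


Let w = z − z₀, so z = z₀ + w.
Then -2 − z = -2 − (z₀ + w) = (-2 − z₀) − w = -7 − w.
f(z) = 1/(-7 − w)^2 = (1/(-7)^2) · (1 − w/(-7))^{−2}.
By the binomial series (1−u)^{−2} = Σ_{n≥0} C(n+1, 1) u^n for |u|<1, with u = w/(-7):
  c_n = C(n+1, 1) / (-7)^(n+2).
  c_0 = 1/(-7)^2 = 1/49.
  c_1 = 2/(-7)^3 = -2/343.
The series is valid for |w/d| < 1, i.e. |z − z₀| < |d|.
Radius of convergence: R = |-2 − z₀| = |-7| = 7 (distance from z₀ to the singularity z = -2).

c_0 = 1/49, c_1 = -2/343; R = 7.


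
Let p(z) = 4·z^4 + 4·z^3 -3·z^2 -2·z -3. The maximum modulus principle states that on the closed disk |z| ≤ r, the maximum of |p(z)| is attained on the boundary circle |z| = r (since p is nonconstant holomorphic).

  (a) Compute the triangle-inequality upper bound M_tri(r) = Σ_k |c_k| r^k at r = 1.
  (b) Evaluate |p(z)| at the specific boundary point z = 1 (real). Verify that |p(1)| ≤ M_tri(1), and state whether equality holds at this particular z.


Coefficients: c_0 = -3, c_1 = -2, c_2 = -3, c_3 = 4, c_4 = 4. Radius r = 1.
Part (a). Triangle bound: M_tri(r) = Σ_k |c_k| r^k
  = |-3|·1^0 + |-2|·1^1 + |-3|·1^2 + |4|·1^3 + |4|·1^4
  = 3 + 2 + 3 + 4 + 4 = 16.
This bounds M(r) := max_{|z|=r} |p(z)| from above; equality holds iff all terms c_k z^k can be made to align in phase at a single z on |z|=r.
Part (b). At z = 1 (real, on the circle |z| = r):
  p(1) = (-3)·1^0 + (-2)·1^1 + (-3)·1^2 + (4)·1^3 + (4)·1^4 = 0.
  |p(1)| = 0.
Check: |p(1)| = 0 ≤ 16 = M_tri(1). ✓ Equality does not hold at z = 1 (the coefficients have mixed signs, so the terms do not all align in phase there).

M_tri(1) = 16; |p(1)| = 0; equality at z=1: no.


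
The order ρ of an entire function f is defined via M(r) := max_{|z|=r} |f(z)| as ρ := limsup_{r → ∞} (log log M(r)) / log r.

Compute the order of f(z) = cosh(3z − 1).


cosh(w) is a linear combination of e^{iw} and e^{−iw} (or e^w, e^{−w} in the hyperbolic case), so |cosh(w)| ≤ e^{|w|}. With w = 3z − 1, |w| ≤ 3|z| + 1 = 3r + 1 on |z| = r, giving M(r) ≤ e^{3r + 1}, so ρ ≤ 1. On a suitable ray (z = it for sin/cos; z = t for sinh/cosh, t real → ∞), |cosh(3z − 1)| grows like e^{3|t|}/2, so ρ ≥ 1. Hence ρ = 1.
Therefore ρ = 1.

Order ρ = 1.


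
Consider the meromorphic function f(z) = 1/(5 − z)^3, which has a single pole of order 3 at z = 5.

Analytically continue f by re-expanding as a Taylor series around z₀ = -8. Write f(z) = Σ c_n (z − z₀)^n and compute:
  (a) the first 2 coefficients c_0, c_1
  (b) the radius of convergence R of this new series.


Let w = z − z₀, so z = z₀ + w.
Then 5 − z = 5 − (z₀ + w) = (5 − z₀) − w = 13 − w.
f(z) = 1/(13 − w)^3 = (1/(13)^3) · (1 − w/(13))^{−3}.
By the binomial series (1−u)^{−3} = Σ_{n≥0} C(n+2, 2) u^n for |u|<1, with u = w/(13):
  c_n = C(n+2, 2) / (13)^(n+3).
  c_0 = 1/(13)^3 = 1/2197.
  c_1 = 3/(13)^4 = 3/28561.
The series is valid for |w/d| < 1, i.e. |z − z₀| < |d|.
Radius of convergence: R = |5 − z₀| = |13| = 13 (distance from z₀ to the singularity z = 5).

c_0 = 1/2197, c_1 = 3/28561; R = 13.


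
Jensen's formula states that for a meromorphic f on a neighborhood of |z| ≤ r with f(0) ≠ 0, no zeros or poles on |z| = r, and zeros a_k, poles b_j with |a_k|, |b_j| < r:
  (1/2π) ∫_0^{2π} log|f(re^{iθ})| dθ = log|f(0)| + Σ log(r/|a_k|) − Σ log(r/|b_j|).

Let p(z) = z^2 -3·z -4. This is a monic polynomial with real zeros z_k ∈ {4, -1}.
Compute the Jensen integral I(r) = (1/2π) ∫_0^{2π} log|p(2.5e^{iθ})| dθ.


Zeros: -1, 4; r = 2.5.
Inside |z| < r: -1. Outside (|z| ≥ r): 4.
p(0) = -4, so log|p(0)| = log(4) = 1.3863.
Apply Jensen: I(r) = log|p(0)| + Σ_k log(r/|z_k|), summed over zeros inside |z| < r.
  log(r/|z_k|) for z_k = -1: log(2.5/1) = 0.9163
  Outside zeros (4) contribute nothing to the Jensen sum.
Sum over inside zeros: 0.9163.
I(r) = log|p(0)| + (inside sum) = 1.3863 + 0.9163 = 2.3026.
Note: since some zeros are outside |z| ≤ r, the simplified n·log(r) form does NOT apply — only the inside zeros contribute.

I(r) ≈ 2.3026.


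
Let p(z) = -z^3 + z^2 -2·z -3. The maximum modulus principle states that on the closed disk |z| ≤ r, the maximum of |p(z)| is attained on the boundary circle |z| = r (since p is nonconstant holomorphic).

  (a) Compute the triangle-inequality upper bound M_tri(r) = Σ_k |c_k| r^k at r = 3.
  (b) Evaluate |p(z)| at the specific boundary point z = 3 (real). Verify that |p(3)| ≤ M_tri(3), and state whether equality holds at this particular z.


Coefficients: c_0 = -3, c_1 = -2, c_2 = 1, c_3 = -1. Radius r = 3.
Part (a). Triangle bound: M_tri(r) = Σ_k |c_k| r^k
  = |-3|·3^0 + |-2|·3^1 + |1|·3^2 + |-1|·3^3
  = 3 + 6 + 9 + 27 = 45.
This bounds M(r) := max_{|z|=r} |p(z)| from above; equality holds iff all terms c_k z^k can be made to align in phase at a single z on |z|=r.
Part (b). At z = 3 (real, on the circle |z| = r):
  p(3) = (-3)·3^0 + (-2)·3^1 + (1)·3^2 + (-1)·3^3 = -27.
  |p(3)| = 27.
Check: |p(3)| = 27 ≤ 45 = M_tri(3). ✓ Equality does not hold at z = 3 (the coefficients have mixed signs, so the terms do not all align in phase there).

M_tri(3) = 45; |p(3)| = 27; equality at z=3: no.


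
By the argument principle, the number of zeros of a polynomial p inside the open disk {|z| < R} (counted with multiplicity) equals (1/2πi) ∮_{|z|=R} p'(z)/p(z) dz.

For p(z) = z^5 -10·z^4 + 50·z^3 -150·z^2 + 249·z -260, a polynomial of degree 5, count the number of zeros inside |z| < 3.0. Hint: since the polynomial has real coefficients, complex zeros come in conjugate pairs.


The zeros of p are: (1 + 2i), (1 - 2i), (2 + 3i), (2 - 3i), 4.
Their magnitudes are: 2.236, 2.236, 3.606, 3.606, 4.
Zeros with |z| < R = 3.0: (1 + 2i), (1 - 2i).
Count = 2.
By the argument principle, (1/2πi) ∮_{|z|=R} p'(z)/p(z) dz equals exactly this count.

Number of zeros inside |z| < 3.0: 2.


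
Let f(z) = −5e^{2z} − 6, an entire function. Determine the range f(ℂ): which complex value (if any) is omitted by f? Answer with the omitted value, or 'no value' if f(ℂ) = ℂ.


Little Picard bounds the complement of f(ℂ) to at most one point.
e^{2z} is never zero on ℂ, so -5·e^{2z} takes every value in ℂ ∖ {0}. Adding -6 shifts the range to ℂ ∖ {-6}. Thus f omits exactly the value -6.

Omitted value: -6.


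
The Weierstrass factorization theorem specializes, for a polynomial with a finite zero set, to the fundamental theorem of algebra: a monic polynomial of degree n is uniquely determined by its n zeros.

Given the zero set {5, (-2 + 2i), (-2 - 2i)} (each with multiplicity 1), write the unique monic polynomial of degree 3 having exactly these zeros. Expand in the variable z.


The polynomial is p(z) = ∏_{α ∈ S} (z − α), where S = {5, (-2 + 2i), (-2 - 2i)}.
Expanding the product yields: p(z) = z^3 -z^2 -12·z -40.
Note conjugate pairs combine to real quadratics: (z − (-2+2i))(z − (-2−2i)) = z² + 4z + 8.
The resulting polynomial has degree 3 and real coefficients as required.

p(z) = z^3 -z^2 -12·z -40.


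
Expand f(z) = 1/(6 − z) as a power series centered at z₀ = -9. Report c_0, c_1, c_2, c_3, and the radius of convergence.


Let w = z − z₀, so z = z₀ + w.
Then 6 − z = 6 − (z₀ + w) = (6 − z₀) − w = 15 − w.
f(z) = 1/(15 − w) = (1/(15)) · 1/(1 − w/(15)) = Σ_{n≥0} w^n / (15)^(n+1).
So c_n = 1/(15)^(n+1):
  c_0 = 1/(15)^1 = 1/15.
  c_1 = 1/(15)^2 = 1/225.
  c_2 = 1/(15)^3 = 1/3375.
  c_3 = 1/(15)^4 = 1/50625.
The series is valid for |w/d| < 1, i.e. |z − z₀| < |d|.
Radius of convergence: R = |6 − z₀| = |15| = 15 (distance from z₀ to the singularity z = 6).

c_0 = 1/15, c_1 = 1/225, c_2 = 1/3375, c_3 = 1/50625; R = 15.


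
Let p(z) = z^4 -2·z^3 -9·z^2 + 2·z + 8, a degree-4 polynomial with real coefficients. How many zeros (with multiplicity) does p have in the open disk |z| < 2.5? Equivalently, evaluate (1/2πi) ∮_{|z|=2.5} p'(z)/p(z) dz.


The zeros of p are: 4, -2, 1, -1.
Their magnitudes are: 4, 2, 1, 1.
Zeros with |z| < R = 2.5: -2, 1, -1.
Count = 3.
By the argument principle, (1/2πi) ∮_{|z|=R} p'(z)/p(z) dz equals exactly this count.

Number of zeros inside |z| < 2.5: 3.


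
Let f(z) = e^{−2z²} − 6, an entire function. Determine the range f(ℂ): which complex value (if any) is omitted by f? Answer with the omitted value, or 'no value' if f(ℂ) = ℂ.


Little Picard bounds the complement of f(ℂ) to at most one point.
The exponent g(z) = −2z² is a nonconstant polynomial, hence surjective onto ℂ. So e^{g(z)} takes every value in {e^w : w ∈ ℂ} = ℂ ∖ {0}. Adding -6 shifts the range to ℂ ∖ {-6}. f omits exactly -6.

Omitted value: -6.


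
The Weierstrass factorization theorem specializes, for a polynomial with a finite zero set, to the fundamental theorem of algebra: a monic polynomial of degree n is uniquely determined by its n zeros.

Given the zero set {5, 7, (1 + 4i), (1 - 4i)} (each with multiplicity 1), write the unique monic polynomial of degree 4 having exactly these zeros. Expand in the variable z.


The polynomial is p(z) = ∏_{α ∈ S} (z − α), where S = {5, 7, (1 + 4i), (1 - 4i)}.
Expanding the product yields: p(z) = z^4 -14·z^3 + 76·z^2 -274·z + 595.
Note conjugate pairs combine to real quadratics: (z − (1+4i))(z − (1−4i)) = z² − 2z + 17.
The resulting polynomial has degree 4 and real coefficients as required.

p(z) = z^4 -14·z^3 + 76·z^2 -274·z + 595.


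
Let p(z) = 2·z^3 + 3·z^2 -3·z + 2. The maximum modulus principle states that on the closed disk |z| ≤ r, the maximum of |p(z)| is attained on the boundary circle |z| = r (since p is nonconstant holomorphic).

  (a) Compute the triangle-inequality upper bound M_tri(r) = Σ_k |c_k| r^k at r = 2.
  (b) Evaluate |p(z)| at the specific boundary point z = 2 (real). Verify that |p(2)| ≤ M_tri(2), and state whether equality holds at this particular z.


Coefficients: c_0 = 2, c_1 = -3, c_2 = 3, c_3 = 2. Radius r = 2.
Part (a). Triangle bound: M_tri(r) = Σ_k |c_k| r^k
  = |2|·2^0 + |-3|·2^1 + |3|·2^2 + |2|·2^3
  = 2 + 6 + 12 + 16 = 36.
This bounds M(r) := max_{|z|=r} |p(z)| from above; equality holds iff all terms c_k z^k can be made to align in phase at a single z on |z|=r.
Part (b). At z = 2 (real, on the circle |z| = r):
  p(2) = (2)·2^0 + (-3)·2^1 + (3)·2^2 + (2)·2^3 = 24.
  |p(2)| = 24.
Check: |p(2)| = 24 ≤ 36 = M_tri(2). ✓ Equality does not hold at z = 2 (the coefficients have mixed signs, so the terms do not all align in phase there).

M_tri(2) = 36; |p(2)| = 24; equality at z=2: no.


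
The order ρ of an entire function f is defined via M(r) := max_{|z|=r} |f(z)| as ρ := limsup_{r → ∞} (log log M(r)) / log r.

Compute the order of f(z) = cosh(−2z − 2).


cosh(w) is a linear combination of e^{iw} and e^{−iw} (or e^w, e^{−w} in the hyperbolic case), so |cosh(w)| ≤ e^{|w|}. With w = −2z − 2, |w| ≤ 2|z| + 2 = 2r + 2 on |z| = r, giving M(r) ≤ e^{2r + 2}, so ρ ≤ 1. On a suitable ray (z = it for sin/cos; z = t for sinh/cosh, t real → ∞), |cosh(−2z − 2)| grows like e^{2|t|}/2, so ρ ≥ 1. Hence ρ = 1.
Therefore ρ = 1.

Order ρ = 1.


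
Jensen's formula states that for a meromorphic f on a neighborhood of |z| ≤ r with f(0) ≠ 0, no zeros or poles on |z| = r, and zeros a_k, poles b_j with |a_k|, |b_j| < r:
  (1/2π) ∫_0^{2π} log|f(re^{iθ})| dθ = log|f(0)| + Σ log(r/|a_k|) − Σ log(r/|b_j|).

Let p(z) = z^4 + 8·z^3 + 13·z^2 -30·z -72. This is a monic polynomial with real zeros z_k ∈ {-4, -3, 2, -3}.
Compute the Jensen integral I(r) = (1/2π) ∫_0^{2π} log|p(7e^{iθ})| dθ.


Zeros: -4, -3, -3, 2; r = 7.
Inside |z| < r: -4, -3, -3, 2. Outside (|z| ≥ r): ∅.
p(0) = -72, so log|p(0)| = log(72) = 4.2767.
Apply Jensen: I(r) = log|p(0)| + Σ_k log(r/|z_k|), summed over zeros inside |z| < r.
  log(r/|z_k|) for z_k = -4: log(7/4) = 0.5596
  log(r/|z_k|) for z_k = -3: log(7/3) = 0.8473
  log(r/|z_k|) for z_k = 2: log(7/2) = 1.2528
  log(r/|z_k|) for z_k = -3: log(7/3) = 0.8473
Sum over inside zeros: 3.5070.
I(r) = log|p(0)| + (inside sum) = 4.2767 + 3.5070 = 7.7836.
Closed form (all zeros inside, monic): I(r) = n·log(r) = 4·log(7) = 7.7836. ✓

I(r) ≈ 7.7836.


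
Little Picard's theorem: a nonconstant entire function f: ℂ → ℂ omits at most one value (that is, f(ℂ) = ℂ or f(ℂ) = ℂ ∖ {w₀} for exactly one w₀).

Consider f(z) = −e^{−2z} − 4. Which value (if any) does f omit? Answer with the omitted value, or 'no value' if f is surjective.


Little Picard bounds the complement of f(ℂ) to at most one point.
e^{−2z} is never zero on ℂ, so -1·e^{−2z} takes every value in ℂ ∖ {0}. Adding -4 shifts the range to ℂ ∖ {-4}. Thus f omits exactly the value -4.

Omitted value: -4.


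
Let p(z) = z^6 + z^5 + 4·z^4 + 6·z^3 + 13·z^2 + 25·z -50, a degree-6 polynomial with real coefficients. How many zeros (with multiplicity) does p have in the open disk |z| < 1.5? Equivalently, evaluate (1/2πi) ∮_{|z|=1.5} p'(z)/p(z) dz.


The zeros of p are: (-1 + 2i), (-1 - 2i), 1, -2, (1 + 2i), (1 - 2i).
Their magnitudes are: 2.236, 2.236, 1, 2, 2.236, 2.236.
Zeros with |z| < R = 1.5: 1.
Count = 1.
By the argument principle, (1/2πi) ∮_{|z|=R} p'(z)/p(z) dz equals exactly this count.

Number of zeros inside |z| < 1.5: 1.


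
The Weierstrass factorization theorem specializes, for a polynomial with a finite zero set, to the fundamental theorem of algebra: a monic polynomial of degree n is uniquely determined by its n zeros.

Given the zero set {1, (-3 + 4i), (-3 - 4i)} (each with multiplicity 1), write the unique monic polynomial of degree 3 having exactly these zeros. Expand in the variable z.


The polynomial is p(z) = ∏_{α ∈ S} (z − α), where S = {1, (-3 + 4i), (-3 - 4i)}.
Expanding the product yields: p(z) = z^3 + 5·z^2 + 19·z -25.
Note conjugate pairs combine to real quadratics: (z − (-3+4i))(z − (-3−4i)) = z² + 6z + 25.
The resulting polynomial has degree 3 and real coefficients as required.

p(z) = z^3 + 5·z^2 + 19·z -25.


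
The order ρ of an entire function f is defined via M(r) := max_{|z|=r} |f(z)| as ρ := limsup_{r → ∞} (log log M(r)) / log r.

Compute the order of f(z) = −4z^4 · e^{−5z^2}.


M(r) = max_{|z|=r} |-4|·|z|^4·|e^{−5z^2}| = 4·r^4 · e^{5r^2} (the factors attain their maxima compatibly on |z|=r). Then log M(r) = log 4 + 4·log r + 5r^2, dominated by the last term, so log log M(r) ~ 2·log r. The polynomial factor -4z^4 contributes only a log r term and does not affect the order. ρ = 2.
Therefore ρ = 2.

Order ρ = 2.


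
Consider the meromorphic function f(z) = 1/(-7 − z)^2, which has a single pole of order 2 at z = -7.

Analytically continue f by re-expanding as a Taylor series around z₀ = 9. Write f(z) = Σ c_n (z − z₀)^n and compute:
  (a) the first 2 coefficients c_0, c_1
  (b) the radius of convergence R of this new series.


Let w = z − z₀, so z = z₀ + w.
Then -7 − z = -7 − (z₀ + w) = (-7 − z₀) − w = -16 − w.
f(z) = 1/(-16 − w)^2 = (1/(-16)^2) · (1 − w/(-16))^{−2}.
By the binomial series (1−u)^{−2} = Σ_{n≥0} C(n+1, 1) u^n for |u|<1, with u = w/(-16):
  c_n = C(n+1, 1) / (-16)^(n+2).
  c_0 = 1/(-16)^2 = 1/256.
  c_1 = 2/(-16)^3 = -1/2048.
The series is valid for |w/d| < 1, i.e. |z − z₀| < |d|.
Radius of convergence: R = |-7 − z₀| = |-16| = 16 (distance from z₀ to the singularity z = -7).

c_0 = 1/256, c_1 = -1/2048; R = 16.


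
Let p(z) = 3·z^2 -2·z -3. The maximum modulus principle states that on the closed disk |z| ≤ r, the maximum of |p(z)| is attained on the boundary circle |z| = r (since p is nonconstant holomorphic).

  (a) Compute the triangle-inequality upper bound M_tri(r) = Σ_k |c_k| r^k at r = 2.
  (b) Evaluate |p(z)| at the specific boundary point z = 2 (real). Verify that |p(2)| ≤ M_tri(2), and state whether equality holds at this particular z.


Coefficients: c_0 = -3, c_1 = -2, c_2 = 3. Radius r = 2.
Part (a). Triangle bound: M_tri(r) = Σ_k |c_k| r^k
  = |-3|·2^0 + |-2|·2^1 + |3|·2^2
  = 3 + 4 + 12 = 19.
This bounds M(r) := max_{|z|=r} |p(z)| from above; equality holds iff all terms c_k z^k can be made to align in phase at a single z on |z|=r.
Part (b). At z = 2 (real, on the circle |z| = r):
  p(2) = (-3)·2^0 + (-2)·2^1 + (3)·2^2 = 5.
  |p(2)| = 5.
Check: |p(2)| = 5 ≤ 19 = M_tri(2). ✓ Equality does not hold at z = 2 (the coefficients have mixed signs, so the terms do not all align in phase there).

M_tri(2) = 19; |p(2)| = 5; equality at z=2: no.


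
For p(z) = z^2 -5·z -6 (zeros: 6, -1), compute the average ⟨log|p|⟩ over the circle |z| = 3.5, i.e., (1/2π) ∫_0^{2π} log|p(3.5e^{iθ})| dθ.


Zeros: -1, 6; r = 3.5.
Inside |z| < r: -1. Outside (|z| ≥ r): 6.
p(0) = -6, so log|p(0)| = log(6) = 1.7918.
Apply Jensen: I(r) = log|p(0)| + Σ_k log(r/|z_k|), summed over zeros inside |z| < r.
  log(r/|z_k|) for z_k = -1: log(3.5/1) = 1.2528
  Outside zeros (6) contribute nothing to the Jensen sum.
Sum over inside zeros: 1.2528.
I(r) = log|p(0)| + (inside sum) = 1.7918 + 1.2528 = 3.0445.
Note: since some zeros are outside |z| ≤ r, the simplified n·log(r) form does NOT apply — only the inside zeros contribute.

I(r) ≈ 3.0445.


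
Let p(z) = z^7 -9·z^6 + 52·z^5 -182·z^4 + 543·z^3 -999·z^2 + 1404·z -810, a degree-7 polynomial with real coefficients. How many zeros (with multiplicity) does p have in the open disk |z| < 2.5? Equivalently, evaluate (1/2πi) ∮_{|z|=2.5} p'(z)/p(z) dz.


The zeros of p are: (1 + 2i), (1 - 2i), (0 + 3i), (0 - 3i), (3 + 3i), (3 - 3i), 1.
Their magnitudes are: 2.236, 2.236, 3, 3, 4.243, 4.243, 1.
Zeros with |z| < R = 2.5: (1 + 2i), (1 - 2i), 1.
Count = 3.
By the argument principle, (1/2πi) ∮_{|z|=R} p'(z)/p(z) dz equals exactly this count.

Number of zeros inside |z| < 2.5: 3.


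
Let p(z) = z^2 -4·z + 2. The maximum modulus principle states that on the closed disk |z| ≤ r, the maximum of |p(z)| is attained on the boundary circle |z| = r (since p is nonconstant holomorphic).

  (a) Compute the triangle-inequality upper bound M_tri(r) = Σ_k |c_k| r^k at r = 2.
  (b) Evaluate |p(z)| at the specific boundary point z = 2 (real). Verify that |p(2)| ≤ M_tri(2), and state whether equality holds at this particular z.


Coefficients: c_0 = 2, c_1 = -4, c_2 = 1. Radius r = 2.
Part (a). Triangle bound: M_tri(r) = Σ_k |c_k| r^k
  = |2|·2^0 + |-4|·2^1 + |1|·2^2
  = 2 + 8 + 4 = 14.
This bounds M(r) := max_{|z|=r} |p(z)| from above; equality holds iff all terms c_k z^k can be made to align in phase at a single z on |z|=r.
Part (b). At z = 2 (real, on the circle |z| = r):
  p(2) = (2)·2^0 + (-4)·2^1 + (1)·2^2 = -2.
  |p(2)| = 2.
Check: |p(2)| = 2 ≤ 14 = M_tri(2). ✓ Equality does not hold at z = 2 (the coefficients have mixed signs, so the terms do not all align in phase there).

M_tri(2) = 14; |p(2)| = 2; equality at z=2: no.


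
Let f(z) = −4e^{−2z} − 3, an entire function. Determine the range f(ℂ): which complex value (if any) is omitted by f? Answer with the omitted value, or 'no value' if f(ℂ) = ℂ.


Little Picard bounds the complement of f(ℂ) to at most one point.
e^{−2z} is never zero on ℂ, so -4·e^{−2z} takes every value in ℂ ∖ {0}. Adding -3 shifts the range to ℂ ∖ {-3}. Thus f omits exactly the value -3.

Omitted value: -3.


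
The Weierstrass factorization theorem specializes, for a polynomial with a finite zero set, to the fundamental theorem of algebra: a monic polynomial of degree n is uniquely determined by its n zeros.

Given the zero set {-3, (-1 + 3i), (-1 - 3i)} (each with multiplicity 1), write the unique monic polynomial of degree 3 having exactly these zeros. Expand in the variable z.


The polynomial is p(z) = ∏_{α ∈ S} (z − α), where S = {-3, (-1 + 3i), (-1 - 3i)}.
Expanding the product yields: p(z) = z^3 + 5·z^2 + 16·z + 30.
Note conjugate pairs combine to real quadratics: (z − (-1+3i))(z − (-1−3i)) = z² + 2z + 10.
The resulting polynomial has degree 3 and real coefficients as required.

p(z) = z^3 + 5·z^2 + 16·z + 30.


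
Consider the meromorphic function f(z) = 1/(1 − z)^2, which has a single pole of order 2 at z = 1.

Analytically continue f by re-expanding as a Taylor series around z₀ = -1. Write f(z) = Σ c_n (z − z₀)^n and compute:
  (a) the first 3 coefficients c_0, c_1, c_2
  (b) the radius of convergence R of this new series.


Let w = z − z₀, so z = z₀ + w.
Then 1 − z = 1 − (z₀ + w) = (1 − z₀) − w = 2 − w.
f(z) = 1/(2 − w)^2 = (1/(2)^2) · (1 − w/(2))^{−2}.
By the binomial series (1−u)^{−2} = Σ_{n≥0} C(n+1, 1) u^n for |u|<1, with u = w/(2):
  c_n = C(n+1, 1) / (2)^(n+2).
  c_0 = 1/(2)^2 = 1/4.
  c_1 = 2/(2)^3 = 1/4.
  c_2 = 3/(2)^4 = 3/16.
The series is valid for |w/d| < 1, i.e. |z − z₀| < |d|.
Radius of convergence: R = |1 − z₀| = |2| = 2 (distance from z₀ to the singularity z = 1).

c_0 = 1/4, c_1 = 1/4, c_2 = 3/16; R = 2.
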